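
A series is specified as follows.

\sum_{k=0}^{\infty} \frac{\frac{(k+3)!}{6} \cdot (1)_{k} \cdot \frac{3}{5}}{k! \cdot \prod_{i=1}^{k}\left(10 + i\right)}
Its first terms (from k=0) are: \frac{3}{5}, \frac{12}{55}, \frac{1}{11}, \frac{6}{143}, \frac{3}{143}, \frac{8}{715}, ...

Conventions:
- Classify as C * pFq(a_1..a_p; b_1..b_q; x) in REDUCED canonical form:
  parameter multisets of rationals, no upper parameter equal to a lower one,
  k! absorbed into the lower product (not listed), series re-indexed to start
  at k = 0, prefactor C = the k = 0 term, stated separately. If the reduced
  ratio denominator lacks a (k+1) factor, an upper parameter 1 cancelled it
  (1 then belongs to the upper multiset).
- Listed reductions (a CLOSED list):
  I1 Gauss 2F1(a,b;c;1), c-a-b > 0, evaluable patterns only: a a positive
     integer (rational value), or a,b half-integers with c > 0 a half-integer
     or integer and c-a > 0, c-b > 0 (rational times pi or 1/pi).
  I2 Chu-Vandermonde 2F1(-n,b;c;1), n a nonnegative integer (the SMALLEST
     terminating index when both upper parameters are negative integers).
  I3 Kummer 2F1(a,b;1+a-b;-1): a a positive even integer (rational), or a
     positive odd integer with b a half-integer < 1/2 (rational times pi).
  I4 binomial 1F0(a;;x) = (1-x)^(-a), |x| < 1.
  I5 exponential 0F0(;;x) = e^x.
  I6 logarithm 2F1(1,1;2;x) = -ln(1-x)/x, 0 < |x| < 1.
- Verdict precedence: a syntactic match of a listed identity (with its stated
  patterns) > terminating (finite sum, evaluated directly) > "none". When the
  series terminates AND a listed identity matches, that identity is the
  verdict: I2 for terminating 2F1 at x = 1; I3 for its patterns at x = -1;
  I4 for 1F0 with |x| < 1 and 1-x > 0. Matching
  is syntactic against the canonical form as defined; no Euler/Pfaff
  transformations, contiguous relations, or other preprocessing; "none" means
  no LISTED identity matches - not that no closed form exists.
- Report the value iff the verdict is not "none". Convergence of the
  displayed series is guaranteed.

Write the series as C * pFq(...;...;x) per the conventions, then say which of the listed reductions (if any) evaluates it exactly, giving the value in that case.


Key observation: x = 1 and the lower running product (C = 3/5) is a rising factorial.
Step ratio: r(k) = 1 * (k+1) (k+4) / [(k+11) (k+1)] - poly over poly, x = 1 from leading terms; C = \frac{3}{5} at k = 0.

Reduced: x = 1, 2F1, upper = {1, 4}, lower = {11}, C = \frac{3}{5}. Verdict (x = 1): Gauss's theorem (I1) applies (x = 1: the Gamma ratio telescopes since c-a-b = 6 > 0 and a = 1 in Z>0). Value: 1.


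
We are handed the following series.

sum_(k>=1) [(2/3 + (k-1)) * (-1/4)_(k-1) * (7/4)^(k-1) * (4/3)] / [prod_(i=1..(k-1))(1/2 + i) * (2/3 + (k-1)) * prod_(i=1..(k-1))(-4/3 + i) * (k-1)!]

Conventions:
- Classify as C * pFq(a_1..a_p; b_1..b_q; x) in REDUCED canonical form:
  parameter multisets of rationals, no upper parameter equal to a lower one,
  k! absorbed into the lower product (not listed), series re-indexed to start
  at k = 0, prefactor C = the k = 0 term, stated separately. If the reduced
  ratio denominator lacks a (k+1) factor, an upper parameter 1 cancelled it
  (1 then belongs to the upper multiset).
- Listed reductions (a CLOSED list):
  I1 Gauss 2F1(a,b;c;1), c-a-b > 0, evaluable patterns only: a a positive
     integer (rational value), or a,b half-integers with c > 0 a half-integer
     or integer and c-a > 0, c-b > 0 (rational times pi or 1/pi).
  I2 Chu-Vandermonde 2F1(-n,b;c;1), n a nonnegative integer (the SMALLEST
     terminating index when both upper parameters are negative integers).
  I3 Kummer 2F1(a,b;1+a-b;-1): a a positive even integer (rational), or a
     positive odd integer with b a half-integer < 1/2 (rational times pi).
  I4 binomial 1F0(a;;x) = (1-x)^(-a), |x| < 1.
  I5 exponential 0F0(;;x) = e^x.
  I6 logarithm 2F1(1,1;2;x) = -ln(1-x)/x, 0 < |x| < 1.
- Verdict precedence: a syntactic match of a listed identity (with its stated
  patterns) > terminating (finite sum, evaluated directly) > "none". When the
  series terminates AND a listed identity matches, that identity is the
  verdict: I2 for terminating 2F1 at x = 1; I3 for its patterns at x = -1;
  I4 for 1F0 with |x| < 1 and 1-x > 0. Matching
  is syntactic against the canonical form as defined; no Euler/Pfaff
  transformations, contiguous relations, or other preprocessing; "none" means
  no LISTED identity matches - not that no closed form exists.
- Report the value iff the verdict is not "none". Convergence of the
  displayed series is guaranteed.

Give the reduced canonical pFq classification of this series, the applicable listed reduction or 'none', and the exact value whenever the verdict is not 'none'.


Prefactor 4/3, argument 7/4: 1F2 with upper {-1/4} over lower {-1/3, 3/2}. Verdict: none. No listed pattern accepts 1F2(-1/4; -1/3, 3/2; 7/4).

Key observation: t_0 = 4/3 here, and the lower running product (C = 4/3, x = 7/4) is a rising factorial.
Term ratio: r(k) = (7/4) * (k-1/4) / [(k-1/3) (k+3/2) (k+1)] - rational; roots negated = parameters, x = (7/4), C = 4/3.


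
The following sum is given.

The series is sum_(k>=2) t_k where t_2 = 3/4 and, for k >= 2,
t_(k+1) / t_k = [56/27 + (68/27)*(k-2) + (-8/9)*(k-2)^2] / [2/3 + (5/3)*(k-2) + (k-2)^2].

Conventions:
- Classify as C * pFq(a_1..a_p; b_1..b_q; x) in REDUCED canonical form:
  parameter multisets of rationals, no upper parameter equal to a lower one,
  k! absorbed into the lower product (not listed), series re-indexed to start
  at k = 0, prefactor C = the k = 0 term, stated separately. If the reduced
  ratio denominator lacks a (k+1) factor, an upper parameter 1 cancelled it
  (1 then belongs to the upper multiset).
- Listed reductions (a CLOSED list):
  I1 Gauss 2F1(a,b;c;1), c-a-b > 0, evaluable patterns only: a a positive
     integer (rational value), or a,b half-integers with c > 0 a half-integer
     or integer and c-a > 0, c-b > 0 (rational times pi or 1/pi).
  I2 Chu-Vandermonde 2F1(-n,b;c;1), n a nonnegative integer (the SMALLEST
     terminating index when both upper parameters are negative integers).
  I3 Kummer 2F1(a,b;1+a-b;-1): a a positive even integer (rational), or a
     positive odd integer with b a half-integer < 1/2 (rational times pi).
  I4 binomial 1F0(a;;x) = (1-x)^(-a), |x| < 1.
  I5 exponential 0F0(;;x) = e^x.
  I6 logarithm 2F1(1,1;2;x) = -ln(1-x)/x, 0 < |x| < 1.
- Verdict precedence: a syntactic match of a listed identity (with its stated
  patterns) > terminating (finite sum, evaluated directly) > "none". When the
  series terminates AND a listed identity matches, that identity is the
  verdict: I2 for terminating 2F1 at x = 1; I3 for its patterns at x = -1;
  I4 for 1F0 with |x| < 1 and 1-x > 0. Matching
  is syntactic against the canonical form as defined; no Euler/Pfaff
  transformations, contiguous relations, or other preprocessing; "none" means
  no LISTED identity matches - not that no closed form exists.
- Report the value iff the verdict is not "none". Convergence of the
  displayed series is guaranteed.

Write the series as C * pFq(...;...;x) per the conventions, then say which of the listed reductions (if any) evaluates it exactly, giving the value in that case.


This is 3/4 * 1F0(-7/2; -; -8/9) in reduced canonical form. Verdict: the I4 binomial reduction matches (the 1F0 binomial series: exponent 7/2, x = -8/9). Exact value: (3/4) * (17/9)^(7/2).

Key step: from the first term 3/4: factor the ratio over Q (prefactor 3/4): negated roots = parameters.
Consecutive-term ratio: r(k) = (-8/9) * (k-7/2) / [(k+1)] - rational in k, leading ratio (-8/9); with t_0 = 3/4, classification follows.


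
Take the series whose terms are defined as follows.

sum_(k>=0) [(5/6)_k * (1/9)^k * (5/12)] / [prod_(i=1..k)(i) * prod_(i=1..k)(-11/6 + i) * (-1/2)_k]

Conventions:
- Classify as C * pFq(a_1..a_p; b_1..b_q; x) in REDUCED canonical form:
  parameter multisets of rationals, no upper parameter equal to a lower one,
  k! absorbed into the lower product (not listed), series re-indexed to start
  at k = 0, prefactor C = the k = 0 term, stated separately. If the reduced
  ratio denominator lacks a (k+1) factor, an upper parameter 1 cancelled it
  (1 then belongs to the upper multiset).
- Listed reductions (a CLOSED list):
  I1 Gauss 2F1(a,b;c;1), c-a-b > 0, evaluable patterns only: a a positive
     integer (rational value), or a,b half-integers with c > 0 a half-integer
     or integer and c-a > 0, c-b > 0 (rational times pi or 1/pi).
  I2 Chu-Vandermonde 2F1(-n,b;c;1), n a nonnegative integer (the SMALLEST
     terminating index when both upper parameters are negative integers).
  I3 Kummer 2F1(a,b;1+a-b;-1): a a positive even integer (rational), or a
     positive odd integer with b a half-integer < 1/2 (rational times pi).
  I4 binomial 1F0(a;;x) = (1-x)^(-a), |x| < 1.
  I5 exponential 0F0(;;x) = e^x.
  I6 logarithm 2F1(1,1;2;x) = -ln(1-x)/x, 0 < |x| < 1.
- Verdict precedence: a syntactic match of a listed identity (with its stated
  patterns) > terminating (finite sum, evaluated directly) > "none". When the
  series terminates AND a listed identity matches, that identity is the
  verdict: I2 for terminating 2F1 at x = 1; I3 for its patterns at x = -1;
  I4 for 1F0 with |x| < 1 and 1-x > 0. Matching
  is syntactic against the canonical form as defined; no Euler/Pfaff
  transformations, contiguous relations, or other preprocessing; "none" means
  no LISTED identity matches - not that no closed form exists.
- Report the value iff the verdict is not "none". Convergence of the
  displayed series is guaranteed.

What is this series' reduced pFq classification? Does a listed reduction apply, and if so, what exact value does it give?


Classification (C = 5/12): 1F2 with upper {5/6}, lower {-5/6, -1/2}, argument x = 1/9. Verdict: none (x = 1/9): each listed identity misses the multisets {5/6} ; {-5/6, -1/2}.

First insight: x = (1/9) and the product of the first k integers (C = 5/12) is k!.
Adjacent-term ratio: r(k) = (1/9) * (k+5/6) / [(k-5/6) (k-1/2) (k+1)] - rational; roots negated = parameters, x = (1/9), C = 5/12.


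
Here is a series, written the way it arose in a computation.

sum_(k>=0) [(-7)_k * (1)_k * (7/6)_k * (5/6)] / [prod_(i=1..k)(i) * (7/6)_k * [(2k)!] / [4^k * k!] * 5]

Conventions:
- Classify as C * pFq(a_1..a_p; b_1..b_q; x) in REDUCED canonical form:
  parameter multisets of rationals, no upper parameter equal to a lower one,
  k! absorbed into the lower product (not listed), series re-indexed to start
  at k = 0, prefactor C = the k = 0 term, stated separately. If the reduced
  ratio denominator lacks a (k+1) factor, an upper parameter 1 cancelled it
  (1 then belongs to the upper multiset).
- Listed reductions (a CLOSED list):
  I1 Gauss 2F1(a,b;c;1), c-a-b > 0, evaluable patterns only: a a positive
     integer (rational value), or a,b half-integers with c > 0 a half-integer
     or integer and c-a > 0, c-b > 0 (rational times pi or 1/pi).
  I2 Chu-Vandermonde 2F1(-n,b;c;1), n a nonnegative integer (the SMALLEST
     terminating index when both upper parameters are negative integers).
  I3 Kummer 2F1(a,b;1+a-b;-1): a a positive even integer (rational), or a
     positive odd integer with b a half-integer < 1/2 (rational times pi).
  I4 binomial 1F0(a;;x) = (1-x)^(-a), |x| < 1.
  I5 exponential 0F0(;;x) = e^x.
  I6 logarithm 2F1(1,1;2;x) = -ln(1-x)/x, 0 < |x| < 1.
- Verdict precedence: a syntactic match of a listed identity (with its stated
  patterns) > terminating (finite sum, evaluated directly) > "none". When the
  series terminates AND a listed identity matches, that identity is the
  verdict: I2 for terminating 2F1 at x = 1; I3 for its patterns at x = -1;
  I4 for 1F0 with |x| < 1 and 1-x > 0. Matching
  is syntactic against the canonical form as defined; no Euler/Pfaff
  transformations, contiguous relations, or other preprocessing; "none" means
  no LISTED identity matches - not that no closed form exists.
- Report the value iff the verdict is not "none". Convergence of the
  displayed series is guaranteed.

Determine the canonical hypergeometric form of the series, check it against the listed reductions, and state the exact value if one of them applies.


Key observation: t_0 = 1/6 here, and the constant factors (prefactor 1/6) combine into one prefactor.
Consecutive-term ratio: r(k) = 1 * (k-7) (k+1) / [(k+1/2) (k+1)] - rational; roots negated = parameters, x = 1, C = 1/6.

Classification (C = 1/6): 2F1 with upper {-7, 1}, lower {1/2}, argument x = 1. Verdict: this is the Chu-Vandermonde identity I2 (terminating 2F1 at x = 1 with n = 7, b = 1, c = 1/2). Exact value: -1/78.


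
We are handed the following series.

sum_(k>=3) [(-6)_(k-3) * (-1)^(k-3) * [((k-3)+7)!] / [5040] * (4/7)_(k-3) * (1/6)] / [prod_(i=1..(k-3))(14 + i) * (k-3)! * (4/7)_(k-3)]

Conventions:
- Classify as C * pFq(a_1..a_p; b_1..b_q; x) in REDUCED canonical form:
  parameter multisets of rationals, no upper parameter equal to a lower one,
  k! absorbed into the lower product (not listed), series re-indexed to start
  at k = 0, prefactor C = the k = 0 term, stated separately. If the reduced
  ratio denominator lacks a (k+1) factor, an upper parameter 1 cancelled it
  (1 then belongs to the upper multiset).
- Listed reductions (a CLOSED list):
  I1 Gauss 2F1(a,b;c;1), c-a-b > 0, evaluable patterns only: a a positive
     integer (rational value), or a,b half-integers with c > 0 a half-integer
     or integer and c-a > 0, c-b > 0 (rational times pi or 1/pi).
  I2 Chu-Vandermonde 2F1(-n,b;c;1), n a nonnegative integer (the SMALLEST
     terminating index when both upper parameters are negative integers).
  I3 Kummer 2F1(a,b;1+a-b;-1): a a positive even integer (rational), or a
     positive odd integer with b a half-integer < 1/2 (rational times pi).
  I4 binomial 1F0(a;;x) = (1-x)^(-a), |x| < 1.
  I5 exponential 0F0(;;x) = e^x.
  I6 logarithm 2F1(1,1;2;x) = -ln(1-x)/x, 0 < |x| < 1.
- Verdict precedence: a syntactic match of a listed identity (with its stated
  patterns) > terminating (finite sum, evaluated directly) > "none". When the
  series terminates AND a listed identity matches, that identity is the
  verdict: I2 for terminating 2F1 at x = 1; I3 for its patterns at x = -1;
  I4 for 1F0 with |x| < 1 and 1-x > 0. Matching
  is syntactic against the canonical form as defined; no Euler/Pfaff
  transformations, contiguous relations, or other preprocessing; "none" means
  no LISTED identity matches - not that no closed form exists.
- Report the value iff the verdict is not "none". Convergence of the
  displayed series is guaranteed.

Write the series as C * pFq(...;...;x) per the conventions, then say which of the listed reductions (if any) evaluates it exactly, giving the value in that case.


x = -1 here; the reduced form reads 2F1, upper {-6, 8}, lower {15}, C = 1/6. Verdict (x = -1): Kummer (I3) applies (x = -1; c = 15 equals 1+a-b for upper {-6, 8}: listed pattern). Exact value: 143/60.

Structural cue: x = (-1) and the factorial ratio (C = 1/6) (k+a-1)!/(a-1)! is a rising factorial (a)_k.
Term ratio: r(k) = (-1) * (k-6) (k+8) / [(k+15) (k+1)] - rational in k, leading ratio (-1); with t_0 = 1/6, classification follows.


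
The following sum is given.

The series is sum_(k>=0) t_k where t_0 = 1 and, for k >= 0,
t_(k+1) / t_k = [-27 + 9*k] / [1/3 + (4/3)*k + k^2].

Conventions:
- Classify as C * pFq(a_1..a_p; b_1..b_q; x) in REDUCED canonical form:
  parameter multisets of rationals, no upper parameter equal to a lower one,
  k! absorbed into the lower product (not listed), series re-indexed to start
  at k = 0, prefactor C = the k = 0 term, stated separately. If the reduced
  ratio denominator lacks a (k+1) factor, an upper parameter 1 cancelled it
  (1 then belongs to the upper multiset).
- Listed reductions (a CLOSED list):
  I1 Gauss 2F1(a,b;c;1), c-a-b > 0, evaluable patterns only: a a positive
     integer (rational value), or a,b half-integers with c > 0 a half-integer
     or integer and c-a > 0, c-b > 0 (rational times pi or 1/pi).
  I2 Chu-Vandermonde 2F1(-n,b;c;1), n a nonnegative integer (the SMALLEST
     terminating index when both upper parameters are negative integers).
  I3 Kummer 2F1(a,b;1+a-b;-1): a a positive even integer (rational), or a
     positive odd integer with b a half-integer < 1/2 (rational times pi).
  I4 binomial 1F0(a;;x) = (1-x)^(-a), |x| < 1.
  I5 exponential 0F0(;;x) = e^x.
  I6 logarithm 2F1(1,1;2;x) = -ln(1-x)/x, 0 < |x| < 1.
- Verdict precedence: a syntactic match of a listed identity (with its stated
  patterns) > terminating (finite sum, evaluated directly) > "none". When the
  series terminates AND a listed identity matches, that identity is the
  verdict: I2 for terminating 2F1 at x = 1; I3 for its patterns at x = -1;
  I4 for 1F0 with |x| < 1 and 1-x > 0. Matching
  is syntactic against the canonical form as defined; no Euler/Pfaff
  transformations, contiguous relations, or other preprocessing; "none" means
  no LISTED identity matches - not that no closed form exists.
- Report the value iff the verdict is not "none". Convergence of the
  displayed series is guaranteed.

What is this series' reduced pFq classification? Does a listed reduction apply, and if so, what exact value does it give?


With C = 1: the canonical form is 1F1(-3; 1/3; 9). Verdict: terminating - the sum ends at index 3 because -3 is a negative integer; exact evaluation follows. Its exact value is -3307/14.

Key step: with t_0 = 1, the expanded ratio factors over Q; C = 1, x = 9, roots give parameters.
Step ratio: r(k) = 9 * (k-3) / [(k+1/3) (k+1)] - rational in k, leading ratio 9; with t_0 = 1, classification follows.


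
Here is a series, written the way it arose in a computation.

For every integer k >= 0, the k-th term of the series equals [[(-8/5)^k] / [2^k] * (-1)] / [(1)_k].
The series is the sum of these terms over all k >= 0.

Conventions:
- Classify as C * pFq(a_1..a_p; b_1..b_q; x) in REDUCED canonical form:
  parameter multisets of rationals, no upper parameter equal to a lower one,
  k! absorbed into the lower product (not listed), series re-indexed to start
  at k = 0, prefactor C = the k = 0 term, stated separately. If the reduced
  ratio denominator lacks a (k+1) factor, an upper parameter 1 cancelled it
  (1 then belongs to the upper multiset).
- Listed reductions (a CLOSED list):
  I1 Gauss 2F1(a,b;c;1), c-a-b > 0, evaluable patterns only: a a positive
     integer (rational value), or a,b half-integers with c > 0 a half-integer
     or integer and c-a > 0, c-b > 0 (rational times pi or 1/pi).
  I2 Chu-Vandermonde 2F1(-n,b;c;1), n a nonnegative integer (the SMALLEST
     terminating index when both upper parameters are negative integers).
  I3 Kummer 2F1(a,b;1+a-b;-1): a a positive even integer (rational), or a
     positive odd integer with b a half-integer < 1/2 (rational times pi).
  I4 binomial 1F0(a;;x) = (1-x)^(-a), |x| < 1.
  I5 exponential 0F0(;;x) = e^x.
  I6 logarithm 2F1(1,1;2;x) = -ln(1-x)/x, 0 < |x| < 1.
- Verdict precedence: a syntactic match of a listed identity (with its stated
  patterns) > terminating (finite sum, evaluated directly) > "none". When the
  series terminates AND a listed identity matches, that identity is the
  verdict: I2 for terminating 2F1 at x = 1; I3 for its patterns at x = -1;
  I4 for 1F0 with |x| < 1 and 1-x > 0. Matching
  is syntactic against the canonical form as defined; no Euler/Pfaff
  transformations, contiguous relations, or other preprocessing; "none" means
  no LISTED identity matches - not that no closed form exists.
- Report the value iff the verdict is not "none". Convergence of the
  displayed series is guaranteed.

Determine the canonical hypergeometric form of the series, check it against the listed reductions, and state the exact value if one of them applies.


Canonical form: C = -1 times 0F0 with upper {-}, lower {-}, x = -4/5. Verdict: the I5 exponential reduction applies (the 0F0 exponential series at x = -4/5). Hence: (-1) * e^(-4/5).

Key observation: x = (-4/5) and (1)_k (C = -1) is k! itself.
Term ratio: r(k) = (-4/5) * 1 / [(k+1)] - poly over poly, x = (-4/5) from leading terms; C = -1 at k = 0.


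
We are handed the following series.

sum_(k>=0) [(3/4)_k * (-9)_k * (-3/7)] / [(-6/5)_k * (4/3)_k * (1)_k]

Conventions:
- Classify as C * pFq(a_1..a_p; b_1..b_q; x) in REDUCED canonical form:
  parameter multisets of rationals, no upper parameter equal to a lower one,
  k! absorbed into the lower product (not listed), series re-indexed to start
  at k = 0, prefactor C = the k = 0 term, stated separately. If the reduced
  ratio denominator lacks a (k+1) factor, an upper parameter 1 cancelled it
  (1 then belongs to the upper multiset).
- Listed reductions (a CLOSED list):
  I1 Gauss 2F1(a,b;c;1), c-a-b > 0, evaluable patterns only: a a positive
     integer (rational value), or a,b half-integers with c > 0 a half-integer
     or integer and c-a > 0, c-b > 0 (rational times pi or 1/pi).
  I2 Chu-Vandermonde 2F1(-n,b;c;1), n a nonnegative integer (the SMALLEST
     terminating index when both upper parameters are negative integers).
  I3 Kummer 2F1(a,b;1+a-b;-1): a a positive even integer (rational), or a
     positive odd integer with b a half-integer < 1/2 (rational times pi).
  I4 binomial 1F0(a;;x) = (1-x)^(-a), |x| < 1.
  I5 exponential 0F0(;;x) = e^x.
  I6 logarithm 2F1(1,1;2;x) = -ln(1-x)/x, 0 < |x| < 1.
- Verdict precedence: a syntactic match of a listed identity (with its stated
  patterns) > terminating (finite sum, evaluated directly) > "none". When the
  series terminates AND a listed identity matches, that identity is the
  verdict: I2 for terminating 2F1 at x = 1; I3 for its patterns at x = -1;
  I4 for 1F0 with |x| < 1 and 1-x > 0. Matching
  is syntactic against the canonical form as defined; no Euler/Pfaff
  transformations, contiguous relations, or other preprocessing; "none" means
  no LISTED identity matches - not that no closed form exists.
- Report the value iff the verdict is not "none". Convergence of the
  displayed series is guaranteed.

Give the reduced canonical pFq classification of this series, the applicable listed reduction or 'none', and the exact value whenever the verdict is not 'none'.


Canonical form: C = -3/7 times 2F2 with upper {-9, 3/4}, lower {-6/5, 4/3}, x = 1. Verdict: terminating. (-9)_k vanishes past k = 9, leaving a 10-term sum, computed directly. Hence: 661506134296841619/410033930679353344.

First insight: t_0 being -3/7, (1)_k (prefactor -3/7) is k! itself.
Term ratio: r(k) = 1 * (k-9) (k+3/4) / [(k-6/5) (k+4/3) (k+1)] - rational in k, leading ratio 1; with t_0 = -3/7, classification follows.


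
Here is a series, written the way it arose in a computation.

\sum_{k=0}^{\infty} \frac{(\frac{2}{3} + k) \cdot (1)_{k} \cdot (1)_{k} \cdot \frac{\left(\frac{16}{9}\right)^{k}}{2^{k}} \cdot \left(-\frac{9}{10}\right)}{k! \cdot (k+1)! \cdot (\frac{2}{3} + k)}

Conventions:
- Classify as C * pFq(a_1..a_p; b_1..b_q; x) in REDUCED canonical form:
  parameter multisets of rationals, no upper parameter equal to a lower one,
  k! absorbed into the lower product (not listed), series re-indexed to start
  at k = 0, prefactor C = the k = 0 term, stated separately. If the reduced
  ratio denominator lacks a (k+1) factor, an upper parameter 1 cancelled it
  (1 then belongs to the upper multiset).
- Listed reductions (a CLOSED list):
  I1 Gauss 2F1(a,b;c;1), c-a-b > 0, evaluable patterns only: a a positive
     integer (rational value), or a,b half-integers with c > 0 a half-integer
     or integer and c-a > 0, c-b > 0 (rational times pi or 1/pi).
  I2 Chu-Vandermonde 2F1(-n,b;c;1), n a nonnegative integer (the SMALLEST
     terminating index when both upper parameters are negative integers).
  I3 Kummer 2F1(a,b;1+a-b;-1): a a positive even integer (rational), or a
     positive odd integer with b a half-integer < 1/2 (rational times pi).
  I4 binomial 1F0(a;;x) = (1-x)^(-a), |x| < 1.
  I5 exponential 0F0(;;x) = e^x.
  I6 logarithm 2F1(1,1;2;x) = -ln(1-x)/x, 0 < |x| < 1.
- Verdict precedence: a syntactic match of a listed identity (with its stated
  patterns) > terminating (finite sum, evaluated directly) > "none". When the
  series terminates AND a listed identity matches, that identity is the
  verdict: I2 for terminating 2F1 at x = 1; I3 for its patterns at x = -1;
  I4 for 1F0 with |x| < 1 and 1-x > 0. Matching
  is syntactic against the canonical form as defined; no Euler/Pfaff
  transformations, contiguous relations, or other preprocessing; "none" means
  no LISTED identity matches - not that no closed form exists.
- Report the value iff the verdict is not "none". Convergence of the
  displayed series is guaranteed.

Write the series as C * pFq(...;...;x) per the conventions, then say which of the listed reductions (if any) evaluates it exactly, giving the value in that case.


The series (x = \frac{8}{9}) is 2F1: upper {1, 1}, lower {2}, prefactor -\frac{9}{10}. Verdict: logarithm (I6) fires (the logarithm: parameters (1,1;2), x = \frac{8}{9}). Its exact value is \frac{81}{80} \cdot \ln\left(\frac{1}{9}\right).

Structural cue: from the first term -\frac{9}{10}: the denominator's factorial ratio (C = -9/10) is a lower Pochhammer.
Step ratio: r(k) = \frac{8}{9} * (k+1) (k+1) / [(k+2) (k+1)] - rational in k, leading ratio \frac{8}{9}; with t_0 = -\frac{9}{10}, classification follows.


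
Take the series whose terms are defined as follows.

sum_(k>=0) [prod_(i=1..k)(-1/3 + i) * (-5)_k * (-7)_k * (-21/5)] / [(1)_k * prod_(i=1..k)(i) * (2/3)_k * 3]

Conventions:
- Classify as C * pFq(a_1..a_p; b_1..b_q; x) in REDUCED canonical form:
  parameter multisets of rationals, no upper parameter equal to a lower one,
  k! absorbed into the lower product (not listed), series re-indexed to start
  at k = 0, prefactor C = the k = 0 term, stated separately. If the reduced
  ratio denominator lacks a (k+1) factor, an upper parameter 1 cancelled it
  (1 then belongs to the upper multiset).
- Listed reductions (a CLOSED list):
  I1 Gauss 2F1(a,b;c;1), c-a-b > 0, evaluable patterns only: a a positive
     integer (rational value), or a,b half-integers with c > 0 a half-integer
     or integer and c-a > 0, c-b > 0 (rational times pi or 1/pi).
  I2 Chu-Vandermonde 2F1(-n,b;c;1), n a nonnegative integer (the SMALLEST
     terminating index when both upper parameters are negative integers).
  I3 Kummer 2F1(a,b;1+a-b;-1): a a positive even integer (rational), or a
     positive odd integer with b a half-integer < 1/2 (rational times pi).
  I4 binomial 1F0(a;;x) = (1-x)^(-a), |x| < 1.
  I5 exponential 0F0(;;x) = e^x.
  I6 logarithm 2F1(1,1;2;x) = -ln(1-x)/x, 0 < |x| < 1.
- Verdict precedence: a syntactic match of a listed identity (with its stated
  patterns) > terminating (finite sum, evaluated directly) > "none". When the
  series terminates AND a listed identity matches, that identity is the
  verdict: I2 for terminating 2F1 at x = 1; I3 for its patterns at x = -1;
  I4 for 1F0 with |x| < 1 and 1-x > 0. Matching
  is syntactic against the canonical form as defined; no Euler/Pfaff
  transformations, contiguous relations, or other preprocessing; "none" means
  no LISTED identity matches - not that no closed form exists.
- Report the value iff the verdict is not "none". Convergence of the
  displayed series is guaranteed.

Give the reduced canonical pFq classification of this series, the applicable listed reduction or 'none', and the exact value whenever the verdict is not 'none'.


The series (x = 1) is 2F1: upper {-7, -5}, lower {1}, prefactor -7/5. Verdict: this is the Chu-Vandermonde identity I2 (terminating 2F1 at x = 1 with n = 5, b = -7, c = 1). Sum: -5544/5.

First insight: t_0 being -7/5, the constant factors (prefactor -7/5) combine into one prefactor.
Term ratio: r(k) = 1 * (k-7) (k-5) / [(k+1) (k+1)] - poly over poly, x = 1 from leading terms; C = -7/5 at k = 0.


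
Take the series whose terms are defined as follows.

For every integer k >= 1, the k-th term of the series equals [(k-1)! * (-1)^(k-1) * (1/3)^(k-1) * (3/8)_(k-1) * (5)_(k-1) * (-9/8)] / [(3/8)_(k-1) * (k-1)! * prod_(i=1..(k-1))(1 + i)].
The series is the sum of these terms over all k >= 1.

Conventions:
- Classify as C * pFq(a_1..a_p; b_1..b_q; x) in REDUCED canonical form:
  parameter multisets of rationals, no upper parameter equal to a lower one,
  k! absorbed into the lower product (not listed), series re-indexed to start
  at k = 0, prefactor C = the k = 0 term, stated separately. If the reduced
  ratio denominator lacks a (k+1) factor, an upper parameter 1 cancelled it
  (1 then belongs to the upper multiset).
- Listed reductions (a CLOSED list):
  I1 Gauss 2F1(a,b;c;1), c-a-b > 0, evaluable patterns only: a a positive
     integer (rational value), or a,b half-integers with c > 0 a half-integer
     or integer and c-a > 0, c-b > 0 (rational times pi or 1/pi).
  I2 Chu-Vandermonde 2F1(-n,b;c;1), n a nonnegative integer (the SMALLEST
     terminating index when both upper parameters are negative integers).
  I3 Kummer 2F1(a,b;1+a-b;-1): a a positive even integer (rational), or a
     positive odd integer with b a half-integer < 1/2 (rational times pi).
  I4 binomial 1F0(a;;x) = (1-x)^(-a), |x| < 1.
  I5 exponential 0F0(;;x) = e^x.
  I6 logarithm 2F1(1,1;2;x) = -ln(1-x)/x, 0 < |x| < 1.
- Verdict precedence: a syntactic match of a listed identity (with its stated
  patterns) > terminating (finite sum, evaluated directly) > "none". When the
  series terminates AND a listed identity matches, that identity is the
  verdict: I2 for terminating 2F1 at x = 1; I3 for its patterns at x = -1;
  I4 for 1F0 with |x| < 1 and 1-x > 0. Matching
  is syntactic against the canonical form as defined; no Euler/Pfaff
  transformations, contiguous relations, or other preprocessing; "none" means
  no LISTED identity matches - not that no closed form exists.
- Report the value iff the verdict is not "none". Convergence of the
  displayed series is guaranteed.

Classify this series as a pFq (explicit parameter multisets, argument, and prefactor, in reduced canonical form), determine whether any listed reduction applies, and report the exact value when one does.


The series (x = -1/3) is 2F1: upper {1, 5}, lower {2}, prefactor -9/8. Verdict: no listed reduction: x = -1/3 and upper {1, 5} fail every I1-I6 pattern.

The tell: x = (-1/3) and the factorial ratio (C = -9/8) (k+a-1)!/(a-1)! is a rising factorial (a)_k.
Consecutive-term ratio: r(k) = (-1/3) * (k+1) (k+5) / [(k+2) (k+1)] - rational in k. x = (-1/3); t_0 = -9/8; negate the roots.


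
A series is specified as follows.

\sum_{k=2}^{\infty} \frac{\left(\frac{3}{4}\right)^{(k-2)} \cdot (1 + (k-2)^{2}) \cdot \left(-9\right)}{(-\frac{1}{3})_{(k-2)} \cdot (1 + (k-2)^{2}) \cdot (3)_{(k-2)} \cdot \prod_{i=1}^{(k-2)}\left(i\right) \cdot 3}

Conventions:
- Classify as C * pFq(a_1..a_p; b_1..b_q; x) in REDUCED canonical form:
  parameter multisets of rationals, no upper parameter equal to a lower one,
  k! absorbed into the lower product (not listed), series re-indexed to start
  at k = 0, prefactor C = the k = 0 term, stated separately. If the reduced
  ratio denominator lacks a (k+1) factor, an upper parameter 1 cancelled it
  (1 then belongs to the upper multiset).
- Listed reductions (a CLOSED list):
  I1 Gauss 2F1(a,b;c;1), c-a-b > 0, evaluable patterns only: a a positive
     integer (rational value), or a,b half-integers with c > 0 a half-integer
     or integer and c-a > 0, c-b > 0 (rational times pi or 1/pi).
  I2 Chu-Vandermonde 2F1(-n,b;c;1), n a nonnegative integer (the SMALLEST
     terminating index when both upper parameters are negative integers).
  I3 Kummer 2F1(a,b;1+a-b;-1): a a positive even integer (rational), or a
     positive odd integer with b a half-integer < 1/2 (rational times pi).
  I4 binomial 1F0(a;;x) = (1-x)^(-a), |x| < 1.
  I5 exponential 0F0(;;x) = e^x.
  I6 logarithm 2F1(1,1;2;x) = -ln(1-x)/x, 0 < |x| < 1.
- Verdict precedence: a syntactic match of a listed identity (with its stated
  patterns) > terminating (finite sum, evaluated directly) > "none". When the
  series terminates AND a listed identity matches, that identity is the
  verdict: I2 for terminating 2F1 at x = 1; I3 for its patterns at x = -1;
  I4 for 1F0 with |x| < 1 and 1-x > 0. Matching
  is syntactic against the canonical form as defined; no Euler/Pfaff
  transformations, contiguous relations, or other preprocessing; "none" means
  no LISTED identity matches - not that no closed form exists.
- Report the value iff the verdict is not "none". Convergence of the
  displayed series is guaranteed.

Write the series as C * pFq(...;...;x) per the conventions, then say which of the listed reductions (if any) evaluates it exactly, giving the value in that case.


Structural cue: from the first term -3: the product of the first k integers (C = -3, x = 3/4) is k!.
Adjacent-term ratio: r(k) = \frac{3}{4} * 1 / [(k-\frac{1}{3}) (k+3) (k+1)] - rational in k. x = \frac{3}{4}; t_0 = -3; negate the roots.

With C = -3: the canonical form is 0F2(-; -\frac{1}{3}, 3; \frac{3}{4}). Verdict: none - at argument \frac{3}{4} the multisets {-} ; {-\frac{1}{3}, 3} match no listed identity.


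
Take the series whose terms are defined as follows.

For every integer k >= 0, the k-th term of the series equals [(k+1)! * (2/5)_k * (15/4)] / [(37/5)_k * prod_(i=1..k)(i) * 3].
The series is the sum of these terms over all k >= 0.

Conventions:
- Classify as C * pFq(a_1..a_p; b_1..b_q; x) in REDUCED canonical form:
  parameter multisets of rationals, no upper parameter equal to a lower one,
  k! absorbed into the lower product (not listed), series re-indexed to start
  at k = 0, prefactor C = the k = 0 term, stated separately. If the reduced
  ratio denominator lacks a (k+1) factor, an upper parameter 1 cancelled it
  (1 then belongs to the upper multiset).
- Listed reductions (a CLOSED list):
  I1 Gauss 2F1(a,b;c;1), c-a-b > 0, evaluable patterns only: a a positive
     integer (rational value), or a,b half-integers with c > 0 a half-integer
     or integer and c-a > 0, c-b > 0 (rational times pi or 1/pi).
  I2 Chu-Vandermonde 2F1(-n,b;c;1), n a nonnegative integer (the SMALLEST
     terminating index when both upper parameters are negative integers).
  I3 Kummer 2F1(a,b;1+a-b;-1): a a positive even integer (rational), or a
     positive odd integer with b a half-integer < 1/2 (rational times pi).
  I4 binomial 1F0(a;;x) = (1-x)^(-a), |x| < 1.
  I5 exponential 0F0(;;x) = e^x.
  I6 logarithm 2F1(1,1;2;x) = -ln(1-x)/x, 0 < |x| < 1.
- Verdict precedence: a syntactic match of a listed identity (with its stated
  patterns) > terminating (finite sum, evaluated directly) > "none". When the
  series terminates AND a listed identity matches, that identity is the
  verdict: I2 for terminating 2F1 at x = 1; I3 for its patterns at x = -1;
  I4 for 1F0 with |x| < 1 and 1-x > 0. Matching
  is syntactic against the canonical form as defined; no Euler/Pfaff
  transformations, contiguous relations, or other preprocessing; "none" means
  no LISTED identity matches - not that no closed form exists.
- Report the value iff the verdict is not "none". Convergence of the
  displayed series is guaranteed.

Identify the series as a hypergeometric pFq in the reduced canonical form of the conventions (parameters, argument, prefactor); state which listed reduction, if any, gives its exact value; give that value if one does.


The series (x = 1) is 2F1: upper {2/5, 2}, lower {37/5}, prefactor 5/4. Verdict: the Gauss summation I1 matches (x = 1: the Gamma ratio telescopes since c-a-b = 5 > 0 and a = 2 in Z>0). Hence: 36/25.

Structural cue: t_0 being 5/4, the factorial ratio (C = 5/4) (k+a-1)!/(a-1)! is a rising factorial (a)_k.
Step ratio: r(k) = 1 * (k+2/5) (k+2) / [(k+37/5) (k+1)] ; factor over Q: parameters, x = 1, and C = 5/4.


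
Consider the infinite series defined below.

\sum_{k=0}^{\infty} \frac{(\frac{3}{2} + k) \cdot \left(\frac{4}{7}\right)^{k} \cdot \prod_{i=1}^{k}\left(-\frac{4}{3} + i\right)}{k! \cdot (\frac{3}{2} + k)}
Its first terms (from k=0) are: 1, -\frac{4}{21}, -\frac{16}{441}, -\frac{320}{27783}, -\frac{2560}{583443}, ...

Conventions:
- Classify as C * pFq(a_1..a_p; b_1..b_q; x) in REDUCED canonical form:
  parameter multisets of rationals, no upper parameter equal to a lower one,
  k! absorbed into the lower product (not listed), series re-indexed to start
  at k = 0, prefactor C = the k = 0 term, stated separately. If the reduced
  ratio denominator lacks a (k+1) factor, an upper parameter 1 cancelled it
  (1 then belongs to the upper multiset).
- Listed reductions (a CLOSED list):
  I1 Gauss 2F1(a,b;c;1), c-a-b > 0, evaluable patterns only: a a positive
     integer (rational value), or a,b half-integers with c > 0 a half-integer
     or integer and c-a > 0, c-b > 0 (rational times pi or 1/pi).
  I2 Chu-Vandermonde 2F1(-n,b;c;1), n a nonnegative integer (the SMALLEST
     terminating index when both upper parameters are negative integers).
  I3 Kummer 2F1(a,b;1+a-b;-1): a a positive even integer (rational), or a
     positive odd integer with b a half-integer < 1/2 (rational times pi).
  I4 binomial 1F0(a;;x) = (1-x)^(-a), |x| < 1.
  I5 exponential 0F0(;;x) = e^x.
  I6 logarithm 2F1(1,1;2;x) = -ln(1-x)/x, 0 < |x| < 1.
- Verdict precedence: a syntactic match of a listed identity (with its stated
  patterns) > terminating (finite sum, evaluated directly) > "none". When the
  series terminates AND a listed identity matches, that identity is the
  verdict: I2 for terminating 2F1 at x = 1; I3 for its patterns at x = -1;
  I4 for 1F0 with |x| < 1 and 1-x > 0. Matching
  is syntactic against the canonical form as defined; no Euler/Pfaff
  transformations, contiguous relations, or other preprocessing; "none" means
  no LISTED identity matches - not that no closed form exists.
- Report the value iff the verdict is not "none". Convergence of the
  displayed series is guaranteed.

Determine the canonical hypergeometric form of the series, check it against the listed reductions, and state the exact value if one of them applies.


x = \frac{4}{7} here; the reduced form reads 1F0, upper {-\frac{1}{3}}, lower {-}, C = 1. Verdict: binomial (I4) matches (the 1F0 binomial series: exponent 1/3, x = \frac{4}{7}). Value: \left(\frac{3}{7}\right)^{\frac{1}{3}}.

Structural cue: t_0 = 1 here, and the running product (C = 1) telescopes to a rising factorial.
Term ratio: r(k) = \frac{4}{7} * (k-\frac{1}{3}) / [(k+1)] - rational in k. x = \frac{4}{7}; t_0 = 1; negate the roots.


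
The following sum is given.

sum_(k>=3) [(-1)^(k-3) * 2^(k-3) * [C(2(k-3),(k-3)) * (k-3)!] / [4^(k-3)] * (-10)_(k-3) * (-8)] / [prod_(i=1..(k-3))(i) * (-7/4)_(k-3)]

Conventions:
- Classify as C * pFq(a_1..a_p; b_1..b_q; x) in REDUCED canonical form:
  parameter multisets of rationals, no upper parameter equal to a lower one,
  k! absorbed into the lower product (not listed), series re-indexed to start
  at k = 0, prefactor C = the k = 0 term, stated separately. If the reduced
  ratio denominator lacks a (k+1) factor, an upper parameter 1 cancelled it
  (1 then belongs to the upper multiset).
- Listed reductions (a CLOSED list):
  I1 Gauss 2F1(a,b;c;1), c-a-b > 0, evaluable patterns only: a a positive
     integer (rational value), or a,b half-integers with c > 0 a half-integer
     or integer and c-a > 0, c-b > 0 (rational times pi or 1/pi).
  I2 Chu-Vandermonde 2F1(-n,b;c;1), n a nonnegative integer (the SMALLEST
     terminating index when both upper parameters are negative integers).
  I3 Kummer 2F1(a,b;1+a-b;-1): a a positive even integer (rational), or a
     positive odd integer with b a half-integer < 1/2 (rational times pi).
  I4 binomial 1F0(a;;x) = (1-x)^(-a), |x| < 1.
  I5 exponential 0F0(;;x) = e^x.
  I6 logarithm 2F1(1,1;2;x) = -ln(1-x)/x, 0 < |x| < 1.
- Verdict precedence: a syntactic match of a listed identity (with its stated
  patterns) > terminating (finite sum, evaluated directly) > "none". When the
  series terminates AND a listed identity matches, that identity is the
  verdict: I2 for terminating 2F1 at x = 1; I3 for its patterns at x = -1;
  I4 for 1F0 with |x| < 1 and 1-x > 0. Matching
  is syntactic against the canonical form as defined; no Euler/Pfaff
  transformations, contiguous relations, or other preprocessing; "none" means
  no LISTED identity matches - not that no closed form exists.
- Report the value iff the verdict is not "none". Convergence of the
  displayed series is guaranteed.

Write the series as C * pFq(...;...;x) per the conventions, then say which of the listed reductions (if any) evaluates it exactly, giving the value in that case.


Key observation: t_0 = -8 here, and C(2k,k) (prefactor -8) equals 4^k (1/2)_k / k!.
Ratio: r(k) = (-2) * (k-10) (k+1/2) / [(k-7/4) (k+1)] - rational in k. x = (-2); t_0 = -8; negate the roots.

This is -8 * 2F1(-10, 1/2; -7/4; -2) in reduced canonical form. Verdict: terminating - no listed pattern fits, but -10 in the upper list cuts the series at k = 10; direct evaluation. Exact value: -1210076224296/32045.
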